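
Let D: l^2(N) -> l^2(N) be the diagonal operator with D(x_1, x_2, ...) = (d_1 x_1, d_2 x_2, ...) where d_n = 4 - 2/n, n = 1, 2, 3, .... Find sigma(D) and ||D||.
sigma(D) = {4 - 2/n : n ≥ 1} ∪ {4}; ||D|| = 4

A bounded diagonal operator on l^2 with diagonal entries d_n has spectrum equal to the closure of {d_n : n ≥ 1}: every d_n is an eigenvalue (with eigenvector e_n), so {d_n} ⊂ sigma(D); the spectrum is closed, so its closure is too; and for lambda not in the closure, (D - lambda I) has bounded inverse (the diagonal entries 1/(d_n - lambda) are bounded). For our sequence d_n = 4 - 2/n, n = 1, 2, 3, ...:
  - {d_n} = {4 - 2/n : n ≥ 1}; the only limit point is 4
  - closure = {4 - 2/n : n ≥ 1} ∪ {4}
For the norm: a diagonal operator has ||D|| = sup_n |d_n|. Here d_n = 4 - 2/n increases monotonically from d_1 = 2 toward 4, with all terms in [2, 4); so sup_n |d_n| = 4 (the supremum is the limit, not attained). So ||D|| = 4.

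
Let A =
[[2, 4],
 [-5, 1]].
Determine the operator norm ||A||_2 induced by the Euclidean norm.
||A||_2 = sqrt((46 + sqrt(180))/2) ≈ 5.4505 (= sqrt(largest eigenvalue of A^T A))

||A||_2 = sigma_max(A) = sqrt(lambda_max(A^T A)). Form the symmetric matrix M = A^T A =
[[29, 3],
 [3, 17]].
Its characteristic polynomial (trace, determinant of M give the coefficients) is
  p(λ) = det(λ I - M) = λ^2 - 46λ + 484.
For λ^2 - 46λ + 484 the discriminant is 180. It is nonnegative but not a perfect square, so the roots are real and irrational: λ = (46 ± sqrt(180))/2 ≈ 29.7082, 16.2918.
So the eigenvalues of A^T A are ≈ 16.2918, 29.7082 (all ≥ 0, as they must be for A^T A). The largest is λ_max = (46 + sqrt(180))/2 ≈ 29.7082, hence ||A||_2 = sqrt(λ_max) = sqrt((46 + sqrt(180))/2) ≈ 5.4505.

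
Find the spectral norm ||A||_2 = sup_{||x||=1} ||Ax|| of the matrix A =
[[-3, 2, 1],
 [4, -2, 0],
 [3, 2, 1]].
||A||_2 ≈ 6.0536 (= sqrt(largest eigenvalue of A^T A))

||A||_2 = sigma_max(A) = sqrt(lambda_max(A^T A)). Form the symmetric matrix M = A^T A =
[[34, -8, 0],
 [-8, 12, 4],
 [0, 4, 2]].
Its characteristic polynomial (trace, sum of principal 2x2 minors, determinant of M give the coefficients) is
  p(λ) = det(λ I - M) = λ^3 - 48λ^2 + 420λ - 144.
No integer candidate from the rational root theorem (±divisors of 144) is a root, so the roots are irrational. The cubic discriminant is Δ = 98067456 > 0, so there are three distinct real roots. p(0) = -144 and p(1) = 229 have opposite signs, so a root lies in (0, 1); Newton's method refines it to λ ≈ 0.3573. p(10) = 256 and p(11) = -1 have opposite signs, so a root lies in (10, 11); Newton's method refines it to λ ≈ 10.9963. p(36) = -576 and p(37) = 337 have opposite signs, so a root lies in (36, 37); Newton's method refines it to λ ≈ 36.6463. Check (Vieta): the three roots sum to 48, matching tr M = 48.
So the eigenvalues of A^T A are ≈ 0.3573, 10.9963, 36.6463 (all ≥ 0, as they must be for A^T A). The largest is λ_max ≈ 36.6463, hence ||A||_2 = sqrt(λ_max) ≈ 6.0536.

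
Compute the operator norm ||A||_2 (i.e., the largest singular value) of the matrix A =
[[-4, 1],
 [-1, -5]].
||A||_2 = sqrt((43 + sqrt(85))/2) ≈ 5.1098 (= sqrt(largest eigenvalue of A^T A))

||A||_2 = sigma_max(A) = sqrt(lambda_max(A^T A)). Form the symmetric matrix M = A^T A =
[[17, 1],
 [1, 26]].
Its characteristic polynomial (trace, determinant of M give the coefficients) is
  p(λ) = det(λ I - M) = λ^2 - 43λ + 441.
For λ^2 - 43λ + 441 the discriminant is 85. It is nonnegative but not a perfect square, so the roots are real and irrational: λ = (43 ± sqrt(85))/2 ≈ 26.1098, 16.8902.
So the eigenvalues of A^T A are ≈ 16.8902, 26.1098 (all ≥ 0, as they must be for A^T A). The largest is λ_max = (43 + sqrt(85))/2 ≈ 26.1098, hence ||A||_2 = sqrt(λ_max) = sqrt((43 + sqrt(85))/2) ≈ 5.1098.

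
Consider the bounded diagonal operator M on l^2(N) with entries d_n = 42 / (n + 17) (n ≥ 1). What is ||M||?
||M|| = 7/3 (attained at n = 1)

For M diagonal, ||M|| = sup_n |d_n| = sup_n 42/(n + 17). This is positive and strictly decreasing in n, so the supremum is attained at n = 1: d_1 = 42/(1 + 17) = 7/3. Hence ||M|| = 7/3.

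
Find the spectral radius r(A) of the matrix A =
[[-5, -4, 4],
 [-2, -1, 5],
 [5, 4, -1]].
r(A) ≈ 10.5782

The eigenvalues of A are the roots of its characteristic polynomial. With M = A (coefficients from the trace, the sum of principal 2x2 minors, and det A):
  p(λ) = det(λ I - M) = λ^3 + 7λ^2 - 37λ + 9.
No integer candidate from the rational root theorem (±divisors of 9) is a root, so the roots are irrational. The cubic discriminant is Δ = 213200 > 0, so there are three distinct real roots. p(-11) = -68 and p(-10) = 79 have opposite signs, so a root lies in (-11, -10); Newton's method refines it to λ ≈ -10.5782. p(0) = 9 and p(1) = -20 have opposite signs, so a root lies in (0, 1); Newton's method refines it to λ ≈ 0.2561. p(3) = -12 and p(4) = 37 have opposite signs, so a root lies in (3, 4); Newton's method refines it to λ ≈ 3.3221. Check (Vieta): the three roots sum to -7, matching tr M = -7.
Thus the eigenvalues (to 4 decimals) are -10.5782 (modulus 10.5782); 0.2561 (modulus 0.2561); 3.3221 (modulus 3.3221). The spectral radius is the largest modulus: r(A) ≈ 10.5782. (Cross-check: r(A) ≤ ||A||_2 ≈ 10.6237; equality holds whenever A is normal, though it can also hold for some non-normal A.)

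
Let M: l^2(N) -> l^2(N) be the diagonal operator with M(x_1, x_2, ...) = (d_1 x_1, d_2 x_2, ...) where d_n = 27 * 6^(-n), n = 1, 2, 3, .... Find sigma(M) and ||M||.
sigma(M) = {27 * 6^(-n) : n ≥ 1} ∪ {0}; ||M|| = 9/2

A bounded diagonal operator on l^2 with diagonal entries d_n has spectrum equal to the closure of {d_n : n ≥ 1}: every d_n is an eigenvalue (with eigenvector e_n), so {d_n} ⊂ sigma(M); the spectrum is closed, so its closure is too; and for lambda not in the closure, (M - lambda I) has bounded inverse (the diagonal entries 1/(d_n - lambda) are bounded). For our sequence d_n = 27 * 6^(-n), n = 1, 2, 3, ...:
  - {d_n} = {27 * 6^(-n) : n ≥ 1}; the only limit point is 0
  - closure = {27 * 6^(-n) : n ≥ 1} ∪ {0}
For the norm: a diagonal operator has ||M|| = sup_n |d_n|. Here d_n = 27 * 6^(-n) is positive and decreasing, so sup_n |d_n| = d_1 = 27/6 = 9/2. So ||M|| = 9/2.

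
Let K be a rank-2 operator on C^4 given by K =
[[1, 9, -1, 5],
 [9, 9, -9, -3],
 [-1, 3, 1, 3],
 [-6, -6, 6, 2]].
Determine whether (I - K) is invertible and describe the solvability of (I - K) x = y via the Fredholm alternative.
(I - K) is invertible (det(I - K) = -32 ≠ 0), so for every y in C^4 the equation (I - K) x = y has a unique solution.

K has rank 2 and factors as K = U V^T = u1 v1^T + u2 v2^T with u1 = (1, -3, 1, 2), v1 = (-2, 0, 2, 2), u2 = (3, 3, 1, -2), v2 = (1, 3, -1, 1) (multiplying out reproduces the displayed K). The nonzero eigenvalues of U V^T coincide with those of the 2 x 2 matrix G = V^T U = [[v1·u1, v1·u2], [v2·u1, v2·u2]] = [[4, -8], [-7, 9]], and by the Sylvester determinant identity det(I_4 - U V^T) = det(I_2 - V^T U) = det([[-3, 8], [7, -8]]) = (-3)(-8) - (8)(7) = -32. (Direct check: I - K =
[[0, -9, 1, -5],
 [-9, -8, 9, 3],
 [1, -3, 0, -3],
 [6, 6, -6, -1]]
has determinant -32.) The finite-dimensional Fredholm alternative says: either (I - K) is invertible, or ker(I - K) ≠ {0} and then range(I - K) = ker((I - K)^*)^⊥, with dim ker(I - K) = dim ker((I - K)^*). Since det(I - K) ≠ 0, 1 is not an eigenvalue of K and ker(I - K) = {0}, so we are in the first case: for every y there is a unique x = (I - K)^(-1) y. (Explicitly, by the Woodbury identity, (I - U V^T)^(-1) = I + U (I_2 - G)^(-1) V^T.)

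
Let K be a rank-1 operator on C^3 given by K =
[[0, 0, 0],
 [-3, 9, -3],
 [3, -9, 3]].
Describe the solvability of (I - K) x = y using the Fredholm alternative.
(I - K) is invertible (det(I - K) = -11 ≠ 0), so for every y in C^3 the equation (I - K) x = y has a unique solution.

K has rank 1, so it is an outer product K = u v^T: every row of K is a multiple of one row vector. Reading off the entries, u = (0, -3, 3) and v = (1, -3, 1) (row i of K equals u_i·v^T). A rank-one matrix u v^T satisfies K u = u (v·u) and kills the (2)-dimensional subspace v^⊥, so its characteristic polynomial is lambda^2 (lambda - v·u) with v·u = tr K = 12. Hence the eigenvalues of I - K are 1 (multiplicity 2) and 1 - (12) = -11, so det(I - K) = -11. (Direct check: I - K =
[[1, 0, 0],
 [3, -8, 3],
 [-3, 9, -2]]
has determinant -11.) The finite-dimensional Fredholm alternative says: either (I - K) is invertible, or ker(I - K) ≠ {0} and then range(I - K) = ker((I - K)^*)^⊥, with dim ker(I - K) = dim ker((I - K)^*). Since det(I - K) ≠ 0, 1 is not an eigenvalue of K and ker(I - K) = {0}, so we are in the first case: for every y there is a unique x = (I - K)^(-1) y. Explicitly, by the Sherman–Morrison formula, (I - u v^T)^(-1) = I + u v^T/(1 - v·u), i.e. (I - K)^(-1) = I + K/(-11).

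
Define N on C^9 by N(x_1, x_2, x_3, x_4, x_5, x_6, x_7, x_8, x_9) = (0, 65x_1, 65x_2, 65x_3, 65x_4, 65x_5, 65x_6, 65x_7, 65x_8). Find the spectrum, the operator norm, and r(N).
sigma(N) = {0}; ||N|| = 65; r(N) = 0. (N is nilpotent with N^9 = 0.)

On C^9, N is a strictly lower-triangular matrix with 65 on the subdiagonal and zeros elsewhere, so its characteristic polynomial is lambda^9 and every eigenvalue is 0: sigma(N) = {0}. For the operator norm, N e_i = 65e_{i+1} for i = 1, ..., 8 and N e_9 = 0, so the singular values of N are 65 (with multiplicity 8) and 0; hence ||N|| = 65. The spectral radius r(N) = max|lambda| = 0. Note ||N|| > r(N) — characteristic of non-normal nilpotent operators. Indeed N^9 = 0.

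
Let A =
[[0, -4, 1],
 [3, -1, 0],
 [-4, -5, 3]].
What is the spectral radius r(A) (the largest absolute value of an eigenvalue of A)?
r(A) ≈ 3.4869

The eigenvalues of A are the roots of its characteristic polynomial. With M = A (coefficients from the trace, the sum of principal 2x2 minors, and det A):
  p(λ) = det(λ I - M) = λ^3 - 2λ^2 + 13λ - 17.
No integer candidate from the rational root theorem (±divisors of 17) is a root, so the roots are irrational. The cubic discriminant is Δ = -8503 < 0, so there is one real root and a complex-conjugate pair. p(1) = -5 and p(2) = 9 have opposite signs, so a root lies in (1, 2); Newton's method refines it to λ ≈ 1.3982. Dividing out (λ - (1.3982)) leaves approximately λ^2 - 0.6018λ + 12.1586. For λ^2 - 0.6018λ + 12.1586 the discriminant is -48.2721. It is negative, so the remaining roots are the complex-conjugate pair λ ≈ 0.3009 ± 3.4739i. Their product equals the constant term, so |λ|^2 ≈ 12.1586 and |λ| ≈ 3.4869.
Thus the eigenvalues (to 4 decimals) are 1.3982 (modulus 1.3982); 0.3009 ± 3.4739i (modulus 3.4869). The spectral radius is the largest modulus: r(A) ≈ 3.4869. (Cross-check: r(A) ≤ ||A||_2 ≈ 7.8856; equality holds whenever A is normal, though it can also hold for some non-normal A.)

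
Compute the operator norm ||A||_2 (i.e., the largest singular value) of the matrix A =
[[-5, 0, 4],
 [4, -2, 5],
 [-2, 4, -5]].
||A||_2 ≈ 9.3327 (= sqrt(largest eigenvalue of A^T A))

||A||_2 = sigma_max(A) = sqrt(lambda_max(A^T A)). Form the symmetric matrix M = A^T A =
[[45, -16, 10],
 [-16, 20, -30],
 [10, -30, 66]].
Its characteristic polynomial (trace, sum of principal 2x2 minors, determinant of M give the coefficients) is
  p(λ) = det(λ I - M) = λ^3 - 131λ^2 + 3934λ - 9604.
No integer candidate from the rational root theorem (±divisors of 9604) is a root, so the roots are irrational. The cubic discriminant is Δ = 22291026100 > 0, so there are three distinct real roots. p(2) = -2252 and p(3) = 1046 have opposite signs, so a root lies in (2, 3); Newton's method refines it to λ ≈ 2.6746. p(41) = 400 and p(42) = -1372 have opposite signs, so a root lies in (41, 42); Newton's method refines it to λ ≈ 41.2264. p(87) = -382 and p(88) = 3596 have opposite signs, so a root lies in (87, 88); Newton's method refines it to λ ≈ 87.099. Check (Vieta): the three roots sum to 131, matching tr M = 131.
So the eigenvalues of A^T A are ≈ 2.6746, 41.2264, 87.099 (all ≥ 0, as they must be for A^T A). The largest is λ_max ≈ 87.099, hence ||A||_2 = sqrt(λ_max) ≈ 9.3327.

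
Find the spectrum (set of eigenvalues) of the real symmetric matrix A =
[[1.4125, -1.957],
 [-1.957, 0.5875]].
sigma(A) ≈ {-1, 3}

A is real symmetric, so its spectrum consists of real eigenvalues. Expanding the characteristic polynomial of the displayed matrix gives
  det(λ I - A) = p(λ) = λ^2 + (-2)λ + (-3).
Solving p(λ) = 0 yields eigenvalues ≈ -1, 3. (A is shown rounded to 4 decimals, so these recover the underlying integer eigenvalues to within that precision.)
Verification: the trace of A = 2 equals the sum of eigenvalues 2, and det(A) ≈ -3.0000 matches the eigenvalue product -3.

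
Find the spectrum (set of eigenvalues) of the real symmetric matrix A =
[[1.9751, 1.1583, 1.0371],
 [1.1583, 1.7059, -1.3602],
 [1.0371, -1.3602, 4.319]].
sigma(A) ≈ {0, 3, 5}

A is real symmetric, so its spectrum consists of real eigenvalues. Expanding the characteristic polynomial of the displayed matrix gives
  det(λ I - A) = p(λ) = λ^3 + (-8)λ^2 + (15)λ + (0).
Solving p(λ) = 0 yields eigenvalues ≈ 0, 3, 5. (A is shown rounded to 4 decimals, so these recover the underlying integer eigenvalues to within that precision.)
Verification: the trace of A = 8 equals the sum of eigenvalues 8, and det(A) ≈ 0.0005 matches the eigenvalue product 0.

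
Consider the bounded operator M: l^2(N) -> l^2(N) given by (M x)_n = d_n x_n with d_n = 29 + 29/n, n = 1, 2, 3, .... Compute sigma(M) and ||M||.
sigma(M) = {29 + 29/n : n ≥ 1} ∪ {29}; ||M|| = 58

A bounded diagonal operator on l^2 with diagonal entries d_n has spectrum equal to the closure of {d_n : n ≥ 1}: every d_n is an eigenvalue (with eigenvector e_n), so {d_n} ⊂ sigma(M); the spectrum is closed, so its closure is too; and for lambda not in the closure, (M - lambda I) has bounded inverse (the diagonal entries 1/(d_n - lambda) are bounded). For our sequence d_n = 29 + 29/n, n = 1, 2, 3, ...:
  - {d_n} = {29 + 29/n : n ≥ 1}; the only limit point is 29
  - closure = {29 + 29/n : n ≥ 1} ∪ {29}
For the norm: a diagonal operator has ||M|| = sup_n |d_n|. Here d_n = 29 + 29/n is positive and decreasing, so sup_n |d_n| = d_1 = 29 + 29 = 58. So ||M|| = 58.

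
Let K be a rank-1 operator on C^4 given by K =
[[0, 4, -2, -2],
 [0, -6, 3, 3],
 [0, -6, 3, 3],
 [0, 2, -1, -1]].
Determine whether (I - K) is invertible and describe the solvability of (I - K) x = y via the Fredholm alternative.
(I - K) is invertible (det(I - K) = 5 ≠ 0), so for every y in C^4 the equation (I - K) x = y has a unique solution.

K has rank 1, so it is an outer product K = u v^T: every row of K is a multiple of one row vector. Reading off the entries, u = (-2, 3, 3, -1) and v = (0, -2, 1, 1) (row i of K equals u_i·v^T). A rank-one matrix u v^T satisfies K u = u (v·u) and kills the (3)-dimensional subspace v^⊥, so its characteristic polynomial is lambda^3 (lambda - v·u) with v·u = tr K = -4. Hence the eigenvalues of I - K are 1 (multiplicity 3) and 1 - (-4) = 5, so det(I - K) = 5. (Direct check: I - K =
[[1, -4, 2, 2],
 [0, 7, -3, -3],
 [0, 6, -2, -3],
 [0, -2, 1, 2]]
has determinant 5.) The finite-dimensional Fredholm alternative says: either (I - K) is invertible, or ker(I - K) ≠ {0} and then range(I - K) = ker((I - K)^*)^⊥, with dim ker(I - K) = dim ker((I - K)^*). Since det(I - K) ≠ 0, 1 is not an eigenvalue of K and ker(I - K) = {0}, so we are in the first case: for every y there is a unique x = (I - K)^(-1) y. Explicitly, by the Sherman–Morrison formula, (I - u v^T)^(-1) = I + u v^T/(1 - v·u), i.e. (I - K)^(-1) = I + K/(5).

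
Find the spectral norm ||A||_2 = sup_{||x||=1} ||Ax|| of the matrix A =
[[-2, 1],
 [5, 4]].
||A||_2 = sqrt((46 + sqrt(1440))/2) ≈ 6.4787 (= sqrt(largest eigenvalue of A^T A))

||A||_2 = sigma_max(A) = sqrt(lambda_max(A^T A)). Form the symmetric matrix M = A^T A =
[[29, 18],
 [18, 17]].
Its characteristic polynomial (trace, determinant of M give the coefficients) is
  p(λ) = det(λ I - M) = λ^2 - 46λ + 169.
For λ^2 - 46λ + 169 the discriminant is 1440. It is nonnegative but not a perfect square, so the roots are real and irrational: λ = (46 ± sqrt(1440))/2 ≈ 41.9737, 4.0263.
So the eigenvalues of A^T A are ≈ 4.0263, 41.9737 (all ≥ 0, as they must be for A^T A). The largest is λ_max = (46 + sqrt(1440))/2 ≈ 41.9737, hence ||A||_2 = sqrt(λ_max) = sqrt((46 + sqrt(1440))/2) ≈ 6.4787.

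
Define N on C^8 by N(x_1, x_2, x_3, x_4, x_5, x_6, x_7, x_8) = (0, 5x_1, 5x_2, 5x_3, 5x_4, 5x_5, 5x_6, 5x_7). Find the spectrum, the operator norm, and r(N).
sigma(N) = {0}; ||N|| = 5; r(N) = 0. (N is nilpotent with N^8 = 0.)

On C^8, N is a strictly lower-triangular matrix with 5 on the subdiagonal and zeros elsewhere, so its characteristic polynomial is lambda^8 and every eigenvalue is 0: sigma(N) = {0}. For the operator norm, N e_i = 5e_{i+1} for i = 1, ..., 7 and N e_8 = 0, so the singular values of N are 5 (with multiplicity 7) and 0; hence ||N|| = 5. The spectral radius r(N) = max|lambda| = 0. Note ||N|| > r(N) — characteristic of non-normal nilpotent operators. Indeed N^8 = 0.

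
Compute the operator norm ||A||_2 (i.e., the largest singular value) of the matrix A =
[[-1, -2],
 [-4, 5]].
||A||_2 = sqrt((46 + sqrt(1440))/2) ≈ 6.4787 (= sqrt(largest eigenvalue of A^T A))

||A||_2 = sigma_max(A) = sqrt(lambda_max(A^T A)). Form the symmetric matrix M = A^T A =
[[17, -18],
 [-18, 29]].
Its characteristic polynomial (trace, determinant of M give the coefficients) is
  p(λ) = det(λ I - M) = λ^2 - 46λ + 169.
For λ^2 - 46λ + 169 the discriminant is 1440. It is nonnegative but not a perfect square, so the roots are real and irrational: λ = (46 ± sqrt(1440))/2 ≈ 41.9737, 4.0263.
So the eigenvalues of A^T A are ≈ 4.0263, 41.9737 (all ≥ 0, as they must be for A^T A). The largest is λ_max = (46 + sqrt(1440))/2 ≈ 41.9737, hence ||A||_2 = sqrt(λ_max) = sqrt((46 + sqrt(1440))/2) ≈ 6.4787.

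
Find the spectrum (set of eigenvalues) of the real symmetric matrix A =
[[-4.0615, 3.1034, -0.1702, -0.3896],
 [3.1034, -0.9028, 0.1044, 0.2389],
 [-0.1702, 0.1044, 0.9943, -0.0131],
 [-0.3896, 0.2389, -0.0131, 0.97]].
sigma(A) ≈ {-6, 1} (1 with multiplicity 3)

A is real symmetric, so its spectrum consists of real eigenvalues. Expanding the characteristic polynomial of the displayed matrix gives
  det(λ I - A) = p(λ) = λ^4 + (3)λ^3 + (-15)λ^2 + (17)λ + (-6).
Solving p(λ) = 0 yields eigenvalues ≈ -6, 1, 1, 1. (A is shown rounded to 4 decimals, so these recover the underlying integer eigenvalues to within that precision.)
Verification: the trace of A = -3 equals the sum of eigenvalues -3, and det(A) ≈ -6.0002 matches the eigenvalue product -6.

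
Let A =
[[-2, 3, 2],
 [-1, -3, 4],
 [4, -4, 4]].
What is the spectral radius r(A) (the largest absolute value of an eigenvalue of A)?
r(A) ≈ 4.4291

The eigenvalues of A are the roots of its characteristic polynomial. With M = A (coefficients from the trace, the sum of principal 2x2 minors, and det A):
  p(λ) = det(λ I - M) = λ^3 + λ^2 - 3λ - 84.
No integer candidate from the rational root theorem (±divisors of 84) is a root, so the roots are irrational. The cubic discriminant is Δ = -185523 < 0, so there is one real root and a complex-conjugate pair. p(4) = -16 and p(5) = 51 have opposite signs, so a root lies in (4, 5); Newton's method refines it to λ ≈ 4.282. Dividing out (λ - (4.282)) leaves approximately λ^2 + 5.282λ + 19.6172. For λ^2 + 5.282λ + 19.6172 the discriminant is -50.5695. It is negative, so the remaining roots are the complex-conjugate pair λ ≈ -2.641 ± 3.5556i. Their product equals the constant term, so |λ|^2 ≈ 19.6172 and |λ| ≈ 4.4291.
Thus the eigenvalues (to 4 decimals) are 4.282 (modulus 4.282); -2.641 ± 3.5556i (modulus 4.4291). The spectral radius is the largest modulus: r(A) ≈ 4.4291. (Cross-check: r(A) ≤ ||A||_2 ≈ 8.0827; equality holds whenever A is normal, though it can also hold for some non-normal A.)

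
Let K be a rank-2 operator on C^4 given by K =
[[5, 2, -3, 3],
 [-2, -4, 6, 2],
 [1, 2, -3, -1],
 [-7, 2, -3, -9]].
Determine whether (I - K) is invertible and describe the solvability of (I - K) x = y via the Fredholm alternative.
(I - K) is invertible (det(I - K) = 16 ≠ 0), so for every y in C^4 the equation (I - K) x = y has a unique solution.

K has rank 2 and factors as K = U V^T = u1 v1^T + u2 v2^T with u1 = (-3, 2, -1, 3), v1 = (-2, 0, 0, -2), u2 = (-1, 2, -1, -1), v2 = (1, -2, 3, 3) (multiplying out reproduces the displayed K). The nonzero eigenvalues of U V^T coincide with those of the 2 x 2 matrix G = V^T U = [[v1·u1, v1·u2], [v2·u1, v2·u2]] = [[0, 4], [-1, -11]], and by the Sylvester determinant identity det(I_4 - U V^T) = det(I_2 - V^T U) = det([[1, -4], [1, 12]]) = (1)(12) - (-4)(1) = 16. (Direct check: I - K =
[[-4, -2, 3, -3],
 [2, 5, -6, -2],
 [-1, -2, 4, 1],
 [7, -2, 3, 10]]
has determinant 16.) The finite-dimensional Fredholm alternative says: either (I - K) is invertible, or ker(I - K) ≠ {0} and then range(I - K) = ker((I - K)^*)^⊥, with dim ker(I - K) = dim ker((I - K)^*). Since det(I - K) ≠ 0, 1 is not an eigenvalue of K and ker(I - K) = {0}, so we are in the first case: for every y there is a unique x = (I - K)^(-1) y. (Explicitly, by the Woodbury identity, (I - U V^T)^(-1) = I + U (I_2 - G)^(-1) V^T.)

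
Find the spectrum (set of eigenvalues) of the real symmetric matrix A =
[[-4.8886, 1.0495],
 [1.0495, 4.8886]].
sigma(A) ≈ {-5, 5}

A is real symmetric, so its spectrum consists of real eigenvalues. Expanding the characteristic polynomial of the displayed matrix gives
  det(λ I - A) = p(λ) = λ^2 + (0)λ + (-25).
Solving p(λ) = 0 yields eigenvalues ≈ -5, 5. (A is shown rounded to 4 decimals, so these recover the underlying integer eigenvalues to within that precision.)
Verification: the trace of A = 0 equals the sum of eigenvalues 0, and det(A) ≈ -24.9999 matches the eigenvalue product -25.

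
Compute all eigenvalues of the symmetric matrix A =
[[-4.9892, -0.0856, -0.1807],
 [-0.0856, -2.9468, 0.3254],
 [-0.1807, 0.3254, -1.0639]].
sigma(A) ≈ {-5, -3, -1}

A is real symmetric, so its spectrum consists of real eigenvalues. Expanding the characteristic polynomial of the displayed matrix gives
  det(λ I - A) = p(λ) = λ^3 + (9)λ^2 + (23)λ + (15).
Solving p(λ) = 0 yields eigenvalues ≈ -5, -3, -1. (A is shown rounded to 4 decimals, so these recover the underlying integer eigenvalues to within that precision.)
Verification: the trace of A = -9 equals the sum of eigenvalues -9, and det(A) ≈ -14.9993 matches the eigenvalue product -15.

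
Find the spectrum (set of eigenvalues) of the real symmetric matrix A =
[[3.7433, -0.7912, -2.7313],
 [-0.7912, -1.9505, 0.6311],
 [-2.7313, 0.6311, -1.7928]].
sigma(A) ≈ {-3, -2, 5}

A is real symmetric, so its spectrum consists of real eigenvalues. Expanding the characteristic polynomial of the displayed matrix gives
  det(λ I - A) = p(λ) = λ^3 + (0)λ^2 + (-19)λ + (-30).
Solving p(λ) = 0 yields eigenvalues ≈ -3, -2, 5. (A is shown rounded to 4 decimals, so these recover the underlying integer eigenvalues to within that precision.)
Verification: the trace of A = 0 equals the sum of eigenvalues 0, and det(A) ≈ 29.9995 matches the eigenvalue product 30.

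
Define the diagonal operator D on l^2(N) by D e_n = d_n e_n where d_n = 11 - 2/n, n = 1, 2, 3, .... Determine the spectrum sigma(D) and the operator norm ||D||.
sigma(D) = {11 - 2/n : n ≥ 1} ∪ {11}; ||D|| = 11

A bounded diagonal operator on l^2 with diagonal entries d_n has spectrum equal to the closure of {d_n : n ≥ 1}: every d_n is an eigenvalue (with eigenvector e_n), so {d_n} ⊂ sigma(D); the spectrum is closed, so its closure is too; and for lambda not in the closure, (D - lambda I) has bounded inverse (the diagonal entries 1/(d_n - lambda) are bounded). For our sequence d_n = 11 - 2/n, n = 1, 2, 3, ...:
  - {d_n} = {11 - 2/n : n ≥ 1}; the only limit point is 11
  - closure = {11 - 2/n : n ≥ 1} ∪ {11}
For the norm: a diagonal operator has ||D|| = sup_n |d_n|. Here d_n = 11 - 2/n increases monotonically from d_1 = 9 toward 11, with all terms in [9, 11); so sup_n |d_n| = 11 (the supremum is the limit, not attained). So ||D|| = 11.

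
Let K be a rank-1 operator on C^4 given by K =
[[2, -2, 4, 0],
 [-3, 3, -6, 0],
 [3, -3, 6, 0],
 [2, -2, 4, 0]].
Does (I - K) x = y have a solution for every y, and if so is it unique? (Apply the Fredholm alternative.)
(I - K) is invertible (det(I - K) = -10 ≠ 0), so for every y in C^4 the equation (I - K) x = y has a unique solution.

K has rank 1, so it is an outer product K = u v^T: every row of K is a multiple of one row vector. Reading off the entries, u = (2, -3, 3, 2) and v = (1, -1, 2, 0) (row i of K equals u_i·v^T). A rank-one matrix u v^T satisfies K u = u (v·u) and kills the (3)-dimensional subspace v^⊥, so its characteristic polynomial is lambda^3 (lambda - v·u) with v·u = tr K = 11. Hence the eigenvalues of I - K are 1 (multiplicity 3) and 1 - (11) = -10, so det(I - K) = -10. (Direct check: I - K =
[[-1, 2, -4, 0],
 [3, -2, 6, 0],
 [-3, 3, -5, 0],
 [-2, 2, -4, 1]]
has determinant -10.) The finite-dimensional Fredholm alternative says: either (I - K) is invertible, or ker(I - K) ≠ {0} and then range(I - K) = ker((I - K)^*)^⊥, with dim ker(I - K) = dim ker((I - K)^*). Since det(I - K) ≠ 0, 1 is not an eigenvalue of K and ker(I - K) = {0}, so we are in the first case: for every y there is a unique x = (I - K)^(-1) y. Explicitly, by the Sherman–Morrison formula, (I - u v^T)^(-1) = I + u v^T/(1 - v·u), i.e. (I - K)^(-1) = I + K/(-10).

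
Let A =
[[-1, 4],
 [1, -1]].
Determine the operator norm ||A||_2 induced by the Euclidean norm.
||A||_2 = sqrt((19 + sqrt(325))/2) ≈ 4.3028 (= sqrt(largest eigenvalue of A^T A))

||A||_2 = sigma_max(A) = sqrt(lambda_max(A^T A)). Form the symmetric matrix M = A^T A =
[[2, -5],
 [-5, 17]].
Its characteristic polynomial (trace, determinant of M give the coefficients) is
  p(λ) = det(λ I - M) = λ^2 - 19λ + 9.
For λ^2 - 19λ + 9 the discriminant is 325. It is nonnegative but not a perfect square, so the roots are real and irrational: λ = (19 ± sqrt(325))/2 ≈ 18.5139, 0.4861.
So the eigenvalues of A^T A are ≈ 0.4861, 18.5139 (all ≥ 0, as they must be for A^T A). The largest is λ_max = (19 + sqrt(325))/2 ≈ 18.5139, hence ||A||_2 = sqrt(λ_max) = sqrt((19 + sqrt(325))/2) ≈ 4.3028.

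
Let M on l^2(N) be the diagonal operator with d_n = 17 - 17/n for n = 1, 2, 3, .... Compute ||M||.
||M|| = 17

For a diagonal operator on l^2 with entries d_n, ||M|| = sup_n |d_n|. Here d_1 = 0, d_2 = 17/2, ..., and d_n = 17 - 17/n increases monotonically toward 17. All terms lie in [0, 17), so |d_n| = d_n and the supremum is the limit 17, which is not attained by any individual d_n. Hence ||M|| = 17.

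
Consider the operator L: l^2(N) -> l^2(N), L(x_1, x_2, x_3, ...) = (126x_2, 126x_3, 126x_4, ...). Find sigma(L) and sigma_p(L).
sigma(L) = closed disk {z in C : |z| ≤ 126}; sigma_p(L) = open disk {z in C : |z| < 126}

Note L = 126·V where V is the unit left shift (V x)_k = x_{k+1}; so sigma(L) = 126·sigma(V) and ||L|| = 126||V||. ||L x||^2 = 15876sum_{k≥2} |x_k|^2 ≤ 15876||x||^2, with equality on {x : x_1 = 0}, so ||L|| = 126. For any lambda with |lambda| < 126, set r = lambda/126 (|r| < 1); the vector x = (1, r, r^2, ...) is in l^2 and satisfies L x = 126(r, r^2, ...) = lambda x, so lambda is an eigenvalue. On the boundary |lambda| = 126 the geometric series diverges, so no l^2 eigenvector exists, but these lambda lie in the approximate point spectrum. Hence sigma(L) is the closed disk of radius 126 and sigma_p(L) is the open disk.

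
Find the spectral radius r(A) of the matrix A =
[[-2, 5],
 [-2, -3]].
r(A) = 4

The eigenvalues of A are the roots of its characteristic polynomial. With M = A (coefficients from the trace and determinant):
  p(λ) = det(λ I - M) = λ^2 + 5λ + 16.
For λ^2 + 5λ + 16 the discriminant is -39. It is negative, so the roots are the complex-conjugate pair λ = -5/2 ± (sqrt(39)/2) i ≈ -2.5 ± 3.1225i. For a conjugate pair the product of the roots equals the constant term, so |λ|^2 = 16 and |λ| = sqrt(16) = 4.
Thus the eigenvalues (to 4 decimals) are -2.5 ± 3.1225i (modulus 4). The spectral radius is the largest modulus: r(A) = 4. (Cross-check: r(A) ≤ ||A||_2 ≈ 5.8823; equality holds whenever A is normal, though it can also hold for some non-normal A.)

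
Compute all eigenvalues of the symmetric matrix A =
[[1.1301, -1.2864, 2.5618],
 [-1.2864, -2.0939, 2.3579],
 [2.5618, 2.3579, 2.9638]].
sigma(A) ≈ {-4, 1, 5}

A is real symmetric, so its spectrum consists of real eigenvalues. Expanding the characteristic polynomial of the displayed matrix gives
  det(λ I - A) = p(λ) = λ^3 + (-2)λ^2 + (-19)λ + (20).
Solving p(λ) = 0 yields eigenvalues ≈ -4, 1, 5. (A is shown rounded to 4 decimals, so these recover the underlying integer eigenvalues to within that precision.)
Verification: the trace of A = 2 equals the sum of eigenvalues 2, and det(A) ≈ -19.9999 matches the eigenvalue product -20.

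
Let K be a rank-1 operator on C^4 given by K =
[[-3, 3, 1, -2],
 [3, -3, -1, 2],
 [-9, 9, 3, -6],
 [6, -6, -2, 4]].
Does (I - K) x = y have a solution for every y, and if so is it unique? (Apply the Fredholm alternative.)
(I - K) is singular (det(I - K) = 0, i.e. 1 ∈ sigma(K)). (I - K) x = y is solvable iff y ⊥ ker((I - K)^*) = span{(-3, 3, 1, -2)}, i.e. iff -3y_1 + 3y_2 + y_3 - 2y_4 = 0. When solvable, the solutions are x = y + c·(1, -1, 3, -2), c arbitrary (ker(I - K) = span{(1, -1, 3, -2)}, dimension 1).

K has rank 1, so it is an outer product K = u v^T: every row of K is a multiple of one row vector. Reading off the entries, u = (1, -1, 3, -2) and v = (-3, 3, 1, -2) (row i of K equals u_i·v^T). A rank-one matrix u v^T satisfies K u = u (v·u) and kills the (3)-dimensional subspace v^⊥, so its characteristic polynomial is lambda^3 (lambda - v·u) with v·u = tr K = 1. Hence the eigenvalues of I - K are 1 (multiplicity 3) and 1 - (1) = 0, so det(I - K) = 0. (Direct check: I - K =
[[4, -3, -1, 2],
 [-3, 4, 1, -2],
 [9, -9, -2, 6],
 [-6, 6, 2, -3]]
has determinant 0.) So 1 is an eigenvalue of K and (I - K) is not invertible. The finite-dimensional Fredholm alternative says: either (I - K) is invertible, or ker(I - K) ≠ {0} and then range(I - K) = ker((I - K)^*)^⊥, with dim ker(I - K) = dim ker((I - K)^*). We are in the second case, so we need both kernels. Kernel of I - K: (I - K) u = u - u (v·u) = u - u = 0, so ker(I - K) = span{u} = span{(1, -1, 3, -2)} (it is exactly 1-dimensional because rank(I - K) = 3). Kernel of the adjoint: K is real, so (I - K)^* = I - K^T = I - v u^T, and (I - v u^T) v = v - v (u·v) = 0; hence ker((I - K)^*) = span{v} = span{(-3, 3, 1, -2)}. Therefore (I - K) x = y is solvable iff <y, v> = 0, i.e. iff -3y_1 + 3y_2 + y_3 - 2y_4 = 0. When this holds, K y = u (v·y) = 0, so (I - K) y = y and x = y is a particular solution; the full solution set is the line x = y + c·u = y + c·(1, -1, 3, -2), c ∈ C.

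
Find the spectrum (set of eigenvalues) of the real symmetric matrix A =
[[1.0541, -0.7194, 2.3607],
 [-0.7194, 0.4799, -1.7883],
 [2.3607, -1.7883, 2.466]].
sigma(A) ≈ {-1, 0, 5}

A is real symmetric, so its spectrum consists of real eigenvalues. Expanding the characteristic polynomial of the displayed matrix gives
  det(λ I - A) = p(λ) = λ^3 + (-4)λ^2 + (-5)λ + (0).
Solving p(λ) = 0 yields eigenvalues ≈ -1, 0, 5. (A is shown rounded to 4 decimals, so these recover the underlying integer eigenvalues to within that precision.)
Verification: the trace of A = 4 equals the sum of eigenvalues 4, and det(A) ≈ -0.0002 matches the eigenvalue product 0.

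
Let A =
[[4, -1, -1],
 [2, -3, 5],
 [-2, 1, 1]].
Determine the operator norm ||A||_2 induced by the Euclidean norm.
||A||_2 ≈ 6.3518 (= sqrt(largest eigenvalue of A^T A))

||A||_2 = sigma_max(A) = sqrt(lambda_max(A^T A)). Form the symmetric matrix M = A^T A =
[[24, -12, 4],
 [-12, 11, -13],
 [4, -13, 27]].
Its characteristic polynomial (trace, sum of principal 2x2 minors, determinant of M give the coefficients) is
  p(λ) = det(λ I - M) = λ^3 - 62λ^2 + 880λ - 256.
No integer candidate from the rational root theorem (±divisors of 256) is a root, so the roots are irrational. The cubic discriminant is Δ = 256500736 > 0, so there are three distinct real roots. p(0) = -256 and p(1) = 563 have opposite signs, so a root lies in (0, 1); Newton's method refines it to λ ≈ 0.2971. p(21) = 143 and p(22) = -256 have opposite signs, so a root lies in (21, 22); Newton's method refines it to λ ≈ 21.357. p(40) = -256 and p(41) = 523 have opposite signs, so a root lies in (40, 41); Newton's method refines it to λ ≈ 40.3459. Check (Vieta): the three roots sum to 62, matching tr M = 62.
So the eigenvalues of A^T A are ≈ 0.2971, 21.357, 40.3459 (all ≥ 0, as they must be for A^T A). The largest is λ_max ≈ 40.3459, hence ||A||_2 = sqrt(λ_max) ≈ 6.3518.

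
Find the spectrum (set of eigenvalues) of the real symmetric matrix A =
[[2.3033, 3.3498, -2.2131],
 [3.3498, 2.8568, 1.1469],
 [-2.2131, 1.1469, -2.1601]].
sigma(A) ≈ {-4, 1, 6}

A is real symmetric, so its spectrum consists of real eigenvalues. Expanding the characteristic polynomial of the displayed matrix gives
  det(λ I - A) = p(λ) = λ^3 + (-3)λ^2 + (-22)λ + (24.0015).
Solving p(λ) = 0 yields eigenvalues ≈ -4, 1, 6. (A is shown rounded to 4 decimals, so these recover the underlying integer eigenvalues to within that precision.)
Verification: the trace of A = 3 equals the sum of eigenvalues 3, and det(A) ≈ -24.0015 matches the eigenvalue product -24.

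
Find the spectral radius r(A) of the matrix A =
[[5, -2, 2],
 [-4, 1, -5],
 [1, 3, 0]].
r(A) ≈ 5.9781

The eigenvalues of A are the roots of its characteristic polynomial. With M = A (coefficients from the trace, the sum of principal 2x2 minors, and det A):
  p(λ) = det(λ I - M) = λ^3 - 6λ^2 + 10λ - 59.
No integer candidate from the rational root theorem (±divisors of 59) is a root, so the roots are irrational. The cubic discriminant is Δ = -81643 < 0, so there is one real root and a complex-conjugate pair. p(5) = -34 and p(6) = 1 have opposite signs, so a root lies in (5, 6); Newton's method refines it to λ ≈ 5.9781. Dividing out (λ - (5.9781)) leaves approximately λ^2 - 0.0219λ + 9.8693. For λ^2 - 0.0219λ + 9.8693 the discriminant is -39.4767. It is negative, so the remaining roots are the complex-conjugate pair λ ≈ 0.0109 ± 3.1415i. Their product equals the constant term, so |λ|^2 ≈ 9.8693 and |λ| ≈ 3.1415.
Thus the eigenvalues (to 4 decimals) are 5.9781 (modulus 5.9781); 0.0109 ± 3.1415i (modulus 3.1415). The spectral radius is the largest modulus: r(A) ≈ 5.9781. (Cross-check: r(A) ≤ ||A||_2 ≈ 8.3555; equality holds whenever A is normal, though it can also hold for some non-normal A.)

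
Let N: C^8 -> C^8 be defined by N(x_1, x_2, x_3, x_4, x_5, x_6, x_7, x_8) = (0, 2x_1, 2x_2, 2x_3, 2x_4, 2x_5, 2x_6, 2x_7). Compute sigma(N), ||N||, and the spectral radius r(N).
sigma(N) = {0}; ||N|| = 2; r(N) = 0. (N is nilpotent with N^8 = 0.)

On C^8, N is a strictly lower-triangular matrix with 2 on the subdiagonal and zeros elsewhere, so its characteristic polynomial is lambda^8 and every eigenvalue is 0: sigma(N) = {0}. For the operator norm, N e_i = 2e_{i+1} for i = 1, ..., 7 and N e_8 = 0, so the singular values of N are 2 (with multiplicity 7) and 0; hence ||N|| = 2. The spectral radius r(N) = max|lambda| = 0. Note ||N|| > r(N) — characteristic of non-normal nilpotent operators. Indeed N^8 = 0.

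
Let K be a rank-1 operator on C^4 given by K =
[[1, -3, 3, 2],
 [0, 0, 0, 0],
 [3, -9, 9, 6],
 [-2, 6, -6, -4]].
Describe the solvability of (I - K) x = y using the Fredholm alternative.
(I - K) is invertible (det(I - K) = -5 ≠ 0), so for every y in C^4 the equation (I - K) x = y has a unique solution.

K has rank 1, so it is an outer product K = u v^T: every row of K is a multiple of one row vector. Reading off the entries, u = (1, 0, 3, -2) and v = (1, -3, 3, 2) (row i of K equals u_i·v^T). A rank-one matrix u v^T satisfies K u = u (v·u) and kills the (3)-dimensional subspace v^⊥, so its characteristic polynomial is lambda^3 (lambda - v·u) with v·u = tr K = 6. Hence the eigenvalues of I - K are 1 (multiplicity 3) and 1 - (6) = -5, so det(I - K) = -5. (Direct check: I - K =
[[0, 3, -3, -2],
 [0, 1, 0, 0],
 [-3, 9, -8, -6],
 [2, -6, 6, 5]]
has determinant -5.) The finite-dimensional Fredholm alternative says: either (I - K) is invertible, or ker(I - K) ≠ {0} and then range(I - K) = ker((I - K)^*)^⊥, with dim ker(I - K) = dim ker((I - K)^*). Since det(I - K) ≠ 0, 1 is not an eigenvalue of K and ker(I - K) = {0}, so we are in the first case: for every y there is a unique x = (I - K)^(-1) y. Explicitly, by the Sherman–Morrison formula, (I - u v^T)^(-1) = I + u v^T/(1 - v·u), i.e. (I - K)^(-1) = I + K/(-5).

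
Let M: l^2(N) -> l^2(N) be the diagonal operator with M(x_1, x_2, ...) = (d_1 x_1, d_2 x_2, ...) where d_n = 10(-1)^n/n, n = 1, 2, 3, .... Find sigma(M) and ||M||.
sigma(M) = {10(-1)^n/n : n ≥ 1} ∪ {0}; ||M|| = 10

A bounded diagonal operator on l^2 with diagonal entries d_n has spectrum equal to the closure of {d_n : n ≥ 1}: every d_n is an eigenvalue (with eigenvector e_n), so {d_n} ⊂ sigma(M); the spectrum is closed, so its closure is too; and for lambda not in the closure, (M - lambda I) has bounded inverse (the diagonal entries 1/(d_n - lambda) are bounded). For our sequence d_n = 10(-1)^n/n, n = 1, 2, 3, ...:
  - {d_n} = {10(-1)^n/n : n ≥ 1}; the only limit point is 0
  - closure = {10(-1)^n/n : n ≥ 1} ∪ {0}
For the norm: a diagonal operator has ||M|| = sup_n |d_n|. Here |d_n| = 10/n is decreasing, so sup_n |d_n| = |d_1| = 10. So ||M|| = 10.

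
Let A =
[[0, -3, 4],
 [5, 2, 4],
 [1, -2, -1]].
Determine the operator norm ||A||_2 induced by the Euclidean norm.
||A||_2 ≈ 7.0168 (= sqrt(largest eigenvalue of A^T A))

||A||_2 = sigma_max(A) = sqrt(lambda_max(A^T A)). Form the symmetric matrix M = A^T A =
[[26, 8, 19],
 [8, 17, -2],
 [19, -2, 33]].
Its characteristic polynomial (trace, sum of principal 2x2 minors, determinant of M give the coefficients) is
  p(λ) = det(λ I - M) = λ^3 - 76λ^2 + 1432λ - 5625.
No integer candidate from the rational root theorem (±divisors of 5625) is a root, so the roots are irrational. The cubic discriminant is Δ = 386413077 > 0, so there are three distinct real roots. p(5) = -240 and p(6) = 447 have opposite signs, so a root lies in (5, 6); Newton's method refines it to λ ≈ 5.3301. p(21) = 192 and p(22) = -257 have opposite signs, so a root lies in (21, 22); Newton's method refines it to λ ≈ 21.4339. p(49) = -284 and p(50) = 975 have opposite signs, so a root lies in (49, 50); Newton's method refines it to λ ≈ 49.2359. Check (Vieta): the three roots sum to 76, matching tr M = 76.
So the eigenvalues of A^T A are ≈ 5.3301, 21.4339, 49.2359 (all ≥ 0, as they must be for A^T A). The largest is λ_max ≈ 49.2359, hence ||A||_2 = sqrt(λ_max) ≈ 7.0168.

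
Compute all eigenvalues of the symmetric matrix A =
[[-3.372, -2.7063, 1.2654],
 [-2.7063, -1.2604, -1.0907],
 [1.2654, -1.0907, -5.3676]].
sigma(A) ≈ {-6, -5, 1}

A is real symmetric, so its spectrum consists of real eigenvalues. Expanding the characteristic polynomial of the displayed matrix gives
  det(λ I - A) = p(λ) = λ^3 + (10)λ^2 + (19)λ + (-30).
Solving p(λ) = 0 yields eigenvalues ≈ -6, -5, 1. (A is shown rounded to 4 decimals, so these recover the underlying integer eigenvalues to within that precision.)
Verification: the trace of A = -10 equals the sum of eigenvalues -10, and det(A) ≈ 29.9999 matches the eigenvalue product 30.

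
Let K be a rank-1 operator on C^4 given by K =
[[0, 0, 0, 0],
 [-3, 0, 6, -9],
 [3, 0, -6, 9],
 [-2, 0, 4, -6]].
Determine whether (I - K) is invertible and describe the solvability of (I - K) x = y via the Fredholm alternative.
(I - K) is invertible (det(I - K) = 13 ≠ 0), so for every y in C^4 the equation (I - K) x = y has a unique solution.

K has rank 1, so it is an outer product K = u v^T: every row of K is a multiple of one row vector. Reading off the entries, u = (0, 3, -3, 2) and v = (-1, 0, 2, -3) (row i of K equals u_i·v^T). A rank-one matrix u v^T satisfies K u = u (v·u) and kills the (3)-dimensional subspace v^⊥, so its characteristic polynomial is lambda^3 (lambda - v·u) with v·u = tr K = -12. Hence the eigenvalues of I - K are 1 (multiplicity 3) and 1 - (-12) = 13, so det(I - K) = 13. (Direct check: I - K =
[[1, 0, 0, 0],
 [3, 1, -6, 9],
 [-3, 0, 7, -9],
 [2, 0, -4, 7]]
has determinant 13.) The finite-dimensional Fredholm alternative says: either (I - K) is invertible, or ker(I - K) ≠ {0} and then range(I - K) = ker((I - K)^*)^⊥, with dim ker(I - K) = dim ker((I - K)^*). Since det(I - K) ≠ 0, 1 is not an eigenvalue of K and ker(I - K) = {0}, so we are in the first case: for every y there is a unique x = (I - K)^(-1) y. Explicitly, by the Sherman–Morrison formula, (I - u v^T)^(-1) = I + u v^T/(1 - v·u), i.e. (I - K)^(-1) = I + K/(13).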